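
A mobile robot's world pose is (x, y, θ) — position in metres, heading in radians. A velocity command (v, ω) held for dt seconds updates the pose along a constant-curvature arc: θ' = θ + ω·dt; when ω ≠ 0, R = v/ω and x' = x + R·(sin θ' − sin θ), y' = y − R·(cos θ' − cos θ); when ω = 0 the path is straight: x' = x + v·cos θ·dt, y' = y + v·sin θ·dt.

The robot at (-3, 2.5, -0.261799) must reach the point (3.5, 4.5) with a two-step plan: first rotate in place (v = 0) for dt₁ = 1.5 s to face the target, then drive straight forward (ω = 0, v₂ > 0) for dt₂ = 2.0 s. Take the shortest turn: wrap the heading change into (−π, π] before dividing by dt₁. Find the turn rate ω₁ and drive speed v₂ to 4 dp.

ω₁ = 0.3735, v₂ = 3.4004

heading to target = atan2(4.5−2.5, 3.5−-3) = 0.2985
Δθ = wrap(0.2985 − -0.2618) = 0.5603; ω₁ = Δθ/dt₁ = 0.3735
distance = √((3.5−-3)² + (4.5−2.5)²) = 6.8007; v₂ = distance/dt₂ = 3.4004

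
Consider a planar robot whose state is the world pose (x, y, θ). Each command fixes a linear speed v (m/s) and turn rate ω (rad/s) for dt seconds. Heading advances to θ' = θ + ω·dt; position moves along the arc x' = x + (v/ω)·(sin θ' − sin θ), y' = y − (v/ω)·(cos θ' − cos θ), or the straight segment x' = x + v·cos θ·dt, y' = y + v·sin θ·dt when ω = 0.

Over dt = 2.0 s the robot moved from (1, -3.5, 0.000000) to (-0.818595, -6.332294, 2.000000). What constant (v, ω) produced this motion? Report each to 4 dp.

v = -2.0000, ω = 1.0000

Δθ = 2.000000 − 0.000000 = 2.000000
ω = Δθ/dt = 2.000000/2.0 = 1.0000
R = −Δy/(cos θ' − cos θ) = -2.0000
v = R·ω = -2.0000·1.0000 = -2.0000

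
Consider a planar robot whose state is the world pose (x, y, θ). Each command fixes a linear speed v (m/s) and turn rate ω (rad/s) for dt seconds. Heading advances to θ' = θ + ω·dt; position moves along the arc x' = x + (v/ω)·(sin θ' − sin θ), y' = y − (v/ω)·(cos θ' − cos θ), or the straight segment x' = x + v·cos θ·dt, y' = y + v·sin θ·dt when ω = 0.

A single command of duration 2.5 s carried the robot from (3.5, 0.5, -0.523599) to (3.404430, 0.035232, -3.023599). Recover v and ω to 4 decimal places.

v = 0.2500, ω = -1.0000

Δθ = -3.023599 − -0.523599 = -2.500000
ω = Δθ/dt = -2.500000/2.5 = -1.0000
R = −Δy/(cos θ' − cos θ) = -0.2500
v = R·ω = -0.2500·-1.0000 = 0.2500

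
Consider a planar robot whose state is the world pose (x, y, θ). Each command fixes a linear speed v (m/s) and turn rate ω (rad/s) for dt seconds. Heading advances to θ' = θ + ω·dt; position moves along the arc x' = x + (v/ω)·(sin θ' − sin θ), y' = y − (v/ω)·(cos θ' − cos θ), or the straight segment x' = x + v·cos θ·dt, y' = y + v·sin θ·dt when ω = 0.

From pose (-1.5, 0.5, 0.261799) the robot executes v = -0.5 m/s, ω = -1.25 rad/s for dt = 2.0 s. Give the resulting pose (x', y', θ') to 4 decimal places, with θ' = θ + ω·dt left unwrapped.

(-1.9177, 1.1340, -2.2382)

θ' = 0.2618 + -1.25·2.0 = -2.2382
R = v/ω = -0.5/-1.25 = 0.4000
x' = -1.5 + 0.4000·(sin -2.2382 − sin 0.2618) = -1.9177
y' = 0.5 − 0.4000·(cos -2.2382 − cos 0.2618) = 1.1340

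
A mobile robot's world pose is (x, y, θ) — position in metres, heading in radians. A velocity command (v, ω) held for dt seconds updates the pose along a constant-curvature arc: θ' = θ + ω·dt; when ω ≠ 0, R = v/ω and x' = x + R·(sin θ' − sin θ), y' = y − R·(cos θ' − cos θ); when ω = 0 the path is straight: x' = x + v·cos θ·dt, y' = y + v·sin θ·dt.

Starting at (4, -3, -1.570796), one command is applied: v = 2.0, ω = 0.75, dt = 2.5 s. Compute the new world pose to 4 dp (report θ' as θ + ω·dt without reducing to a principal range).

θ' = -1.5708 + 0.75·2.5 = 0.3042
R = v/ω = 2.0/0.75 = 2.6667
x' = 4 + 2.6667·(sin 0.3042 − sin -1.5708) = 7.4654
y' = -3 − 2.6667·(cos 0.3042 − cos -1.5708) = -5.5442

(7.4654, -5.5442, 0.3042)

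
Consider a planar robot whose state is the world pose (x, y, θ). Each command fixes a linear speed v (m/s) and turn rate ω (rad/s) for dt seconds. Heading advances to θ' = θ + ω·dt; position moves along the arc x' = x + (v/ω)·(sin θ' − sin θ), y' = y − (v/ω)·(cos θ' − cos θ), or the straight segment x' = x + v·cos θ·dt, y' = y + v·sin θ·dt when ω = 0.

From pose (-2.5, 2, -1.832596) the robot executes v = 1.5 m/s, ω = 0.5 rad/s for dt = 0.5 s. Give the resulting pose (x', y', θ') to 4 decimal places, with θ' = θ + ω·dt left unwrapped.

θ' = -1.8326 + 0.5·0.5 = -1.5826
R = v/ω = 1.5/0.5 = 3.0000
x' = -2.5 + 3.0000·(sin -1.5826 − sin -1.8326) = -2.6020
y' = 2 − 3.0000·(cos -1.5826 − cos -1.8326) = 1.2589

(-2.6020, 1.2589, -1.5826)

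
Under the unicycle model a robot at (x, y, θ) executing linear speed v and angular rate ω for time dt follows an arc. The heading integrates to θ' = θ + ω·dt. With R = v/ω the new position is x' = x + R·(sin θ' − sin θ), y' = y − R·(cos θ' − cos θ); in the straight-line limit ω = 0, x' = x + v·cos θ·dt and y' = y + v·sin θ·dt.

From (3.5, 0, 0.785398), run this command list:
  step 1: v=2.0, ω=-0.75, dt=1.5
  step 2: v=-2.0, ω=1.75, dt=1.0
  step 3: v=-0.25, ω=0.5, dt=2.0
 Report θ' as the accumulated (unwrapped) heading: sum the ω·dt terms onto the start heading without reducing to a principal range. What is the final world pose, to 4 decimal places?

step 1: θ'=-0.3396 (R=-2.6667) → pose (6.2739, 0.6287, -0.3396)
step 2: θ'=1.4104 (R=-1.1429) → pose (4.7650, -0.2663, 1.4104)
step 3: θ'=2.4104 (R=-0.5000) → pose (4.9247, -0.7184, 2.4104)

(4.9247, -0.7184, 2.4104)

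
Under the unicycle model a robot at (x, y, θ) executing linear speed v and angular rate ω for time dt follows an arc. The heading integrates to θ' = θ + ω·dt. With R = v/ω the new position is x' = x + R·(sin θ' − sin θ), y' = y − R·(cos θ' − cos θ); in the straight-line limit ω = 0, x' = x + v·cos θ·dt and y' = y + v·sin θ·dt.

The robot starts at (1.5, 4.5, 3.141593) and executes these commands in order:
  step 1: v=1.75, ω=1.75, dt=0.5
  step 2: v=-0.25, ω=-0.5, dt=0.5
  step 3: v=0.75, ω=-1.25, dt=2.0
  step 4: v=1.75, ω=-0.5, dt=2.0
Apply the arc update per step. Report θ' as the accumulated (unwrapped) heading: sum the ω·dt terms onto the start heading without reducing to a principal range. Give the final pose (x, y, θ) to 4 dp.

step 1: θ'=4.0166 (R=1.0000) → pose (0.7325, 4.1410, 4.0166)
step 2: θ'=3.7666 (R=0.5000) → pose (0.8237, 4.2260, 3.7666)
step 3: θ'=1.2666 (R=-0.6000) → pose (-0.0998, 4.8923, 1.2666)
step 4: θ'=0.2666 (R=-3.5000) → pose (2.3174, 7.2203, 0.2666)

(2.3174, 7.2203, 0.2666)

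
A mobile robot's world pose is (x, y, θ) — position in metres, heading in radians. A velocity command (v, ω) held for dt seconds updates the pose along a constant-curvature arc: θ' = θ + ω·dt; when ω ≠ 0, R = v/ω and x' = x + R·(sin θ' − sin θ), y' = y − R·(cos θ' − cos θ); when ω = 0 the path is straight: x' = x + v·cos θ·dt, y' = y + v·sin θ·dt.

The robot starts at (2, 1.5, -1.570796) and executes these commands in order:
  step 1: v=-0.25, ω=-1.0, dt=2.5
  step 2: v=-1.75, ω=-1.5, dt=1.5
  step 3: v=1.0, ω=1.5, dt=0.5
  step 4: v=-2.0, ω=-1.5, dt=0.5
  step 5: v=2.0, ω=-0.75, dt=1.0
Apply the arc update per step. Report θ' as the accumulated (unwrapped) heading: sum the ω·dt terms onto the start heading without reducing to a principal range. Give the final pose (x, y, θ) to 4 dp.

(2.8004, -1.1594, -7.0708)

step 1: θ'=-4.0708 (R=0.2500) → pose (2.4503, 1.6496, -4.0708)
step 2: θ'=-6.3208 (R=1.1667) → pose (1.4717, -0.2144, -6.3208)
step 3: θ'=-5.5708 (R=0.6667) → pose (1.9326, -0.0528, -5.5708)
step 4: θ'=-6.3208 (R=1.3333) → pose (1.0109, -0.3761, -6.3208)
step 5: θ'=-7.0708 (R=-2.6667) → pose (2.8004, -1.1594, -7.0708)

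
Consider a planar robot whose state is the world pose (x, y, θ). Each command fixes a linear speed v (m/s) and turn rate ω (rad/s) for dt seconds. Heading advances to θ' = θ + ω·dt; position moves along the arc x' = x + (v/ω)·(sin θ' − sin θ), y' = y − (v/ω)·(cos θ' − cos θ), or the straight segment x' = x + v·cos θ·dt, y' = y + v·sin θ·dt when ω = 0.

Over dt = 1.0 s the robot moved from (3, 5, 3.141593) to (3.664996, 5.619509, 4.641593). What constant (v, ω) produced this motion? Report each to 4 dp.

Δθ = 4.641593 − 3.141593 = 1.500000
ω = Δθ/dt = 1.500000/1.0 = 1.5000
R = Δx/(sin θ' − sin θ) = -0.6667
v = R·ω = -0.6667·1.5000 = -1.0000

v = -1.0000, ω = 1.5000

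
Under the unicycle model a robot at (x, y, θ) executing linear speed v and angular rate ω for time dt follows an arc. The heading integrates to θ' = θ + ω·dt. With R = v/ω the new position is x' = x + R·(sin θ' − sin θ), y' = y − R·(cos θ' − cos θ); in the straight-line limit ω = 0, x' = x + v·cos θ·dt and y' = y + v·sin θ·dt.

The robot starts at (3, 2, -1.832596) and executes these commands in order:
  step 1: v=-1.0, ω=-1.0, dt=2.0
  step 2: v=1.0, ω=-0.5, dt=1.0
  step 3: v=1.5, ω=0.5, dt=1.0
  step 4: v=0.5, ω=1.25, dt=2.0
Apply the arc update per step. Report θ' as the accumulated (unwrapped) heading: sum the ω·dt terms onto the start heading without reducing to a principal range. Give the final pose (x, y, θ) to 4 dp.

(2.5025, 4.1086, -1.3326)

step 1: θ'=-3.8326 (R=1.0000) → pose (4.6032, 2.5118, -3.8326)
step 2: θ'=-4.3326 (R=-2.0000) → pose (4.0204, 3.3115, -4.3326)
step 3: θ'=-3.8326 (R=3.0000) → pose (3.1461, 4.5112, -3.8326)
step 4: θ'=-1.3326 (R=0.4000) → pose (2.5025, 4.1086, -1.3326)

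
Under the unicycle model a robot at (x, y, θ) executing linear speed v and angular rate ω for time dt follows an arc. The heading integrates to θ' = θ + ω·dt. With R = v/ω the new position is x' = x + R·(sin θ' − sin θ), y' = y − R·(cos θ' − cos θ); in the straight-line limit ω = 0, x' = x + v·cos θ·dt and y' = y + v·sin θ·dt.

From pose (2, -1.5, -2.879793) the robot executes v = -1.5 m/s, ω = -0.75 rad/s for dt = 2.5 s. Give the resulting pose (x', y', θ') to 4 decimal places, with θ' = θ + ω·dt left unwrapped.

θ' = -2.8798 + -0.75·2.5 = -4.7548
R = v/ω = -1.5/-0.75 = 2.0000
x' = 2 + 2.0000·(sin -4.7548 − sin -2.8798) = 4.5158
y' = -1.5 − 2.0000·(cos -4.7548 − cos -2.8798) = -3.5166

(4.5158, -3.5166, -4.7548)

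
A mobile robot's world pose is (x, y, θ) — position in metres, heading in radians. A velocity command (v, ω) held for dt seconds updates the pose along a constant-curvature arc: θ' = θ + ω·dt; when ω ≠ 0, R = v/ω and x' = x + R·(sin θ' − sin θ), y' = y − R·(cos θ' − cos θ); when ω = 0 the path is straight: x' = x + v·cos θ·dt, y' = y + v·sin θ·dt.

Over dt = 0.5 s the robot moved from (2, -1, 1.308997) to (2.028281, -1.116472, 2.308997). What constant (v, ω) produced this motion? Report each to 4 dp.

v = -0.2500, ω = 2.0000

Δθ = 2.308997 − 1.308997 = 1.000000
ω = Δθ/dt = 1.000000/0.5 = 2.0000
R = −Δy/(cos θ' − cos θ) = -0.1250
v = R·ω = -0.1250·2.0000 = -0.2500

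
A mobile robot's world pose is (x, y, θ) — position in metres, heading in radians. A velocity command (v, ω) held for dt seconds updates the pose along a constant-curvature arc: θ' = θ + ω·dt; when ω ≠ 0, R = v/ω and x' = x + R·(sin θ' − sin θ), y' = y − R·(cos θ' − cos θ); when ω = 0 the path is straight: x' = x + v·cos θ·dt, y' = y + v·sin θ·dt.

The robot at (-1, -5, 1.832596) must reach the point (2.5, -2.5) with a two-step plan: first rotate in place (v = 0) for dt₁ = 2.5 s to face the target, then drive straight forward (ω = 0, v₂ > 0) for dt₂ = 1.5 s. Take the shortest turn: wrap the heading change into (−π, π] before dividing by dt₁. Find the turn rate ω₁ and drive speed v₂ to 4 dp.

heading to target = atan2(-2.5−-5, 2.5−-1) = 0.6202
Δθ = wrap(0.6202 − 1.8326) = -1.2123; ω₁ = Δθ/dt₁ = -0.4849
distance = √((2.5−-1)² + (-2.5−-5)²) = 4.3012; v₂ = distance/dt₂ = 2.8674

ω₁ = -0.4849, v₂ = 2.8674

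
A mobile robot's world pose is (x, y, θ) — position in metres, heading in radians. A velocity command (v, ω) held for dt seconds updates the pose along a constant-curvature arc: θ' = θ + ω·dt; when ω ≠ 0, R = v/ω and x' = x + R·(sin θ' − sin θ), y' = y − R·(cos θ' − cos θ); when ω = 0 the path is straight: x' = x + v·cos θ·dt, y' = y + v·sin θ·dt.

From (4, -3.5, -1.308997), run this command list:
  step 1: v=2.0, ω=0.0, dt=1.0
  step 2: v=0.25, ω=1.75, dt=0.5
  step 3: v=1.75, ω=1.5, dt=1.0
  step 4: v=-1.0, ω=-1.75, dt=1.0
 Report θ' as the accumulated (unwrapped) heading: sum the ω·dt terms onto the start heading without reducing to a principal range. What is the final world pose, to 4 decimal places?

step 1: θ'=-1.3090 (straight) → pose (4.5176, -5.4319, -1.3090)
step 2: θ'=-0.4340 (R=0.1429) → pose (4.5956, -5.5245, -0.4340)
step 3: θ'=1.0660 (R=1.1667) → pose (6.1073, -5.0302, 1.0660)
step 4: θ'=-0.6840 (R=0.5714) → pose (5.2461, -5.1967, -0.6840)

(5.2461, -5.1967, -0.6840)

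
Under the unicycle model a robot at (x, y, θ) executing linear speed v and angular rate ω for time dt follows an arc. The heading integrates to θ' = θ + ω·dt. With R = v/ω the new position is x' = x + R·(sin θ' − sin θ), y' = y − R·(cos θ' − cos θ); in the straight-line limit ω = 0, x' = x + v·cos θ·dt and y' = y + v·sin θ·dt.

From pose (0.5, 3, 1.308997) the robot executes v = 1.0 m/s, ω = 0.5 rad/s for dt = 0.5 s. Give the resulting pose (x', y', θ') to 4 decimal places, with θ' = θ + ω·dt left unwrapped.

θ' = 1.3090 + 0.5·0.5 = 1.5590
R = v/ω = 1.0/0.5 = 2.0000
x' = 0.5 + 2.0000·(sin 1.5590 − sin 1.3090) = 0.5680
y' = 3 − 2.0000·(cos 1.5590 − cos 1.3090) = 3.4940

(0.5680, 3.4940, 1.5590)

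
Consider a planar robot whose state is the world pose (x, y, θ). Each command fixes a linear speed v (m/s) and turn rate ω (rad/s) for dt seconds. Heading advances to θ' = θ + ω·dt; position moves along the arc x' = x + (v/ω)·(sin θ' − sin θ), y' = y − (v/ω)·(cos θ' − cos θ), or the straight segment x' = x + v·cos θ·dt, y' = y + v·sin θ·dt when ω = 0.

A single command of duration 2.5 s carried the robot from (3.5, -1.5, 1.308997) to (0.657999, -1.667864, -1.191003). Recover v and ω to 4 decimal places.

v = -1.5000, ω = -1.0000

Δθ = -1.191003 − 1.308997 = -2.500000
ω = Δθ/dt = -2.500000/2.5 = -1.0000
R = Δx/(sin θ' − sin θ) = 1.5000
v = R·ω = 1.5000·-1.0000 = -1.5000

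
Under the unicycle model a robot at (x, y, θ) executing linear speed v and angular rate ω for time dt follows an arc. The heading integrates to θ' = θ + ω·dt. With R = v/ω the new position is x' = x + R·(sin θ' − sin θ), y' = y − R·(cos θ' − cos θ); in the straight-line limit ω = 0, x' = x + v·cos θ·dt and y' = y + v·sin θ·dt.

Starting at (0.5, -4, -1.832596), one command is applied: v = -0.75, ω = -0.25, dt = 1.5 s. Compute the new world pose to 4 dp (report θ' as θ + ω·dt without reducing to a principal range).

θ' = -1.8326 + -0.25·1.5 = -2.2076
R = v/ω = -0.75/-0.25 = 3.0000
x' = 0.5 + 3.0000·(sin -2.2076 − sin -1.8326) = 0.9858
y' = -4 − 3.0000·(cos -2.2076 − cos -1.8326) = -2.9926

(0.9858, -2.9926, -2.2076)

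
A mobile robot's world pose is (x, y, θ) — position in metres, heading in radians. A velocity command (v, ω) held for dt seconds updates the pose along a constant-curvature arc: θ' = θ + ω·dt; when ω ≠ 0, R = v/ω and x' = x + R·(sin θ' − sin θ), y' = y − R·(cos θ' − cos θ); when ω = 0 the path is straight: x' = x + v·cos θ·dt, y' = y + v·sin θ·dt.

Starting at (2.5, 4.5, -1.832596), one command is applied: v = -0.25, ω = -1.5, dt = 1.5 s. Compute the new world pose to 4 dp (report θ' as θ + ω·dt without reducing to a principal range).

(2.7957, 4.5550, -4.0826)

θ' = -1.8326 + -1.5·1.5 = -4.0826
R = v/ω = -0.25/-1.5 = 0.1667
x' = 2.5 + 0.1667·(sin -4.0826 − sin -1.8326) = 2.7957
y' = 4.5 − 0.1667·(cos -4.0826 − cos -1.8326) = 4.5550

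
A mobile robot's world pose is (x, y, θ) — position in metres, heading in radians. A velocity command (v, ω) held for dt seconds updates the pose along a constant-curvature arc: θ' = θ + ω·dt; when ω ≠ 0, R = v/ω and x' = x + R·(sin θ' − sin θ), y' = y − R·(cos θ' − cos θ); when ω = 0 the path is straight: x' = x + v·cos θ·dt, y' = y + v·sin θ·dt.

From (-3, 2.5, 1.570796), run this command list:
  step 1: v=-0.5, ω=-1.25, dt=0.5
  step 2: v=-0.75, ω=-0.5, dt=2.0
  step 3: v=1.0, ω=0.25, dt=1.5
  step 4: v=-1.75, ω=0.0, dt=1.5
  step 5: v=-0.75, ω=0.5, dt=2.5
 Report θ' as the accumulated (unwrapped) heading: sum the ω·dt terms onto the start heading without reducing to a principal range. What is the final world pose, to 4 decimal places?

(-6.4134, -0.4072, 1.5708)

step 1: θ'=0.9458 (R=0.4000) → pose (-3.0756, 2.2660, 0.9458)
step 2: θ'=-0.0542 (R=1.5000) → pose (-4.3733, 1.6458, -0.0542)
step 3: θ'=0.3208 (R=4.0000) → pose (-2.8953, 1.8440, 0.3208)
step 4: θ'=0.3208 (straight) → pose (-5.3864, 1.0163, 0.3208)
step 5: θ'=1.5708 (R=-1.5000) → pose (-6.4134, -0.4072, 1.5708)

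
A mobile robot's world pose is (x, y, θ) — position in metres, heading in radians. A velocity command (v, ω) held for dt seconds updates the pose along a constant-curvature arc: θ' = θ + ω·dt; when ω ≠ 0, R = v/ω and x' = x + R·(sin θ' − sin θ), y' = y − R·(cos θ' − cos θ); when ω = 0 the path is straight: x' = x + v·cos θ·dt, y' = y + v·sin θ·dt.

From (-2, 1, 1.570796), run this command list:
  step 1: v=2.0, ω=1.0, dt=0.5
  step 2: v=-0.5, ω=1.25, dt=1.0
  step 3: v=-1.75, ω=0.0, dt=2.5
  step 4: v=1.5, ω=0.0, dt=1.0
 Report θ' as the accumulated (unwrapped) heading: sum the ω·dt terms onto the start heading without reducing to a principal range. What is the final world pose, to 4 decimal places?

step 1: θ'=2.0708 (R=2.0000) → pose (-2.2448, 1.9589, 2.0708)
step 2: θ'=3.3208 (R=-0.4000) → pose (-1.8225, 1.7570, 3.3208)
step 3: θ'=3.3208 (straight) → pose (2.4824, 2.5369, 3.3208)
step 4: θ'=3.3208 (straight) → pose (1.0065, 2.2695, 3.3208)

(1.0065, 2.2695, 3.3208)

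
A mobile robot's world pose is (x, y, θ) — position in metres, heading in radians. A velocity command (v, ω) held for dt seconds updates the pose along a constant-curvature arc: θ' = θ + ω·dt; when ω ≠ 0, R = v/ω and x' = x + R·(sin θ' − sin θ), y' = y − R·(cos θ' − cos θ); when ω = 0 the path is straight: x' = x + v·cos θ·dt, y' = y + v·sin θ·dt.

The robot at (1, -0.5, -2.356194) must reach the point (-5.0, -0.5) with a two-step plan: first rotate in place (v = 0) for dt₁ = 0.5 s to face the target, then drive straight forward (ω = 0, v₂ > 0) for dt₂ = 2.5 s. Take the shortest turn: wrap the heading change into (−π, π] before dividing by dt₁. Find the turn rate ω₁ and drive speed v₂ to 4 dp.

heading to target = atan2(-0.5−-0.5, -5−1) = 3.1416
Δθ = wrap(3.1416 − -2.3562) = -0.7854; ω₁ = Δθ/dt₁ = -1.5708
distance = √((-5−1)² + (-0.5−-0.5)²) = 6.0000; v₂ = distance/dt₂ = 2.4000

ω₁ = -1.5708, v₂ = 2.4000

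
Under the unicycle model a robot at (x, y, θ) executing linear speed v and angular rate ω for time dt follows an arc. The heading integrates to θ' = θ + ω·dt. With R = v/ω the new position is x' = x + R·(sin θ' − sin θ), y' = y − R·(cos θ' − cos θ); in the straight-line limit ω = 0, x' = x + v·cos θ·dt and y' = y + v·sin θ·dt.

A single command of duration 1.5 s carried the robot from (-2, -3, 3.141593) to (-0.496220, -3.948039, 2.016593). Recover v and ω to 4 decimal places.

Δθ = 2.016593 − 3.141593 = -1.125000
ω = Δθ/dt = -1.125000/1.5 = -0.7500
R = Δx/(sin θ' − sin θ) = 1.6667
v = R·ω = 1.6667·-0.7500 = -1.2500

v = -1.2500, ω = -0.7500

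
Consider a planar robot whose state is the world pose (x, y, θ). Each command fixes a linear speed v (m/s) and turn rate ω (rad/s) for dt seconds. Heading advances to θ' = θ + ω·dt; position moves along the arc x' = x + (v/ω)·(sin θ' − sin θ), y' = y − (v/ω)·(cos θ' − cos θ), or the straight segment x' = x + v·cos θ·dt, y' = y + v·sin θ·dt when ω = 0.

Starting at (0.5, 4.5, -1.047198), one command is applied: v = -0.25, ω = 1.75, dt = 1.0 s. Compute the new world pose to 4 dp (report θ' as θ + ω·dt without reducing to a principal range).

(0.2839, 4.5376, 0.7028)

θ' = -1.0472 + 1.75·1.0 = 0.7028
R = v/ω = -0.25/1.75 = -0.1429
x' = 0.5 + -0.1429·(sin 0.7028 − sin -1.0472) = 0.2839
y' = 4.5 − -0.1429·(cos 0.7028 − cos -1.0472) = 4.5376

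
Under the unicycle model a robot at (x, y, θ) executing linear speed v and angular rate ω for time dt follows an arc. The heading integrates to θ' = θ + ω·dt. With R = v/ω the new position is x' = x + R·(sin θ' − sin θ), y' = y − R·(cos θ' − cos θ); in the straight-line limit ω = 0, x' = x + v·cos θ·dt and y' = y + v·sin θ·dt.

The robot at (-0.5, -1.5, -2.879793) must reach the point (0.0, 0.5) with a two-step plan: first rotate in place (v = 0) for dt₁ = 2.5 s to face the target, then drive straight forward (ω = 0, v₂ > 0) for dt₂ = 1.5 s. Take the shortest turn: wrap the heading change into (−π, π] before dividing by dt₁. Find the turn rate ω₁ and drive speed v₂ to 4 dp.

heading to target = atan2(0.5−-1.5, 0−-0.5) = 1.3258
Δθ = wrap(1.3258 − -2.8798) = -2.0776; ω₁ = Δθ/dt₁ = -0.8310
distance = √((0−-0.5)² + (0.5−-1.5)²) = 2.0616; v₂ = distance/dt₂ = 1.3744

ω₁ = -0.8310, v₂ = 1.3744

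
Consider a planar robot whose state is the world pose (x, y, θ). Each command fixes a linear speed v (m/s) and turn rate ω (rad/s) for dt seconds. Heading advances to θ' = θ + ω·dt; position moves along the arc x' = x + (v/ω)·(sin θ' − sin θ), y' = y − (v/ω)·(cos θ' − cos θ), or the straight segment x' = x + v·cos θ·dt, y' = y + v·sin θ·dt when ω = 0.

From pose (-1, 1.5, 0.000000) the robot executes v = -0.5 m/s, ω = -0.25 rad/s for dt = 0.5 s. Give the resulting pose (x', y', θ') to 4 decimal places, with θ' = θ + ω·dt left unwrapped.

θ' = 0.0000 + -0.25·0.5 = -0.1250
R = v/ω = -0.5/-0.25 = 2.0000
x' = -1 + 2.0000·(sin -0.1250 − sin 0.0000) = -1.2493
y' = 1.5 − 2.0000·(cos -0.1250 − cos 0.0000) = 1.5156

(-1.2493, 1.5156, -0.1250)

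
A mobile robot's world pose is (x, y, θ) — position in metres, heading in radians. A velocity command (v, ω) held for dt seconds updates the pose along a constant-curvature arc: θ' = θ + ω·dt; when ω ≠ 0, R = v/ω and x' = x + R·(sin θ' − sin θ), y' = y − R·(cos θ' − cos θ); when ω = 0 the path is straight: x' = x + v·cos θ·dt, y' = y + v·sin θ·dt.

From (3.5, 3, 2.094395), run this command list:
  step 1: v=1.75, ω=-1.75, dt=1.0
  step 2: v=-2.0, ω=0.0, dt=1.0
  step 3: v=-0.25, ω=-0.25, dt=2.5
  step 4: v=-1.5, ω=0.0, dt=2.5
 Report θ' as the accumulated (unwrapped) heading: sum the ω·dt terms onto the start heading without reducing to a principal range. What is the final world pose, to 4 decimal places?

(-2.0721, 4.7849, -0.2806)

step 1: θ'=0.3444 (R=-1.0000) → pose (4.0284, 4.4413, 0.3444)
step 2: θ'=0.3444 (straight) → pose (2.1458, 3.7660, 0.3444)
step 3: θ'=-0.2806 (R=1.0000) → pose (1.5313, 3.7464, -0.2806)
step 4: θ'=-0.2806 (straight) → pose (-2.0721, 4.7849, -0.2806)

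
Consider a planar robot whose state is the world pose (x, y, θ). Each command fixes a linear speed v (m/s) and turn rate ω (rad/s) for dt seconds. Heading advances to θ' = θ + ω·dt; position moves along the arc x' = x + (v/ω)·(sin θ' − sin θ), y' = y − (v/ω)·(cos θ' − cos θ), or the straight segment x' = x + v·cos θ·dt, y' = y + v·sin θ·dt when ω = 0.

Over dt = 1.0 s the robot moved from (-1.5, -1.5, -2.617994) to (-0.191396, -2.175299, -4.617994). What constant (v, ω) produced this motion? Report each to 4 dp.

Δθ = -4.617994 − -2.617994 = -2.000000
ω = Δθ/dt = -2.000000/1.0 = -2.0000
R = Δx/(sin θ' − sin θ) = 0.8750
v = R·ω = 0.8750·-2.0000 = -1.7500

v = -1.7500, ω = -2.0000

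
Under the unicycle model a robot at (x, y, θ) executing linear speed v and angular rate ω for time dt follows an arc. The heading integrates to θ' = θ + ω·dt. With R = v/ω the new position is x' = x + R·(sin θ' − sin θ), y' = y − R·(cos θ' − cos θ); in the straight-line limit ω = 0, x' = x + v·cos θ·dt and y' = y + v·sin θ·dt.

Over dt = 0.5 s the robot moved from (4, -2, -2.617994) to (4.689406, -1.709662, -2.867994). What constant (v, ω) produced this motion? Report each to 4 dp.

Δθ = -2.867994 − -2.617994 = -0.250000
ω = Δθ/dt = -0.250000/0.5 = -0.5000
R = Δx/(sin θ' − sin θ) = 3.0000
v = R·ω = 3.0000·-0.5000 = -1.5000

v = -1.5000, ω = -0.5000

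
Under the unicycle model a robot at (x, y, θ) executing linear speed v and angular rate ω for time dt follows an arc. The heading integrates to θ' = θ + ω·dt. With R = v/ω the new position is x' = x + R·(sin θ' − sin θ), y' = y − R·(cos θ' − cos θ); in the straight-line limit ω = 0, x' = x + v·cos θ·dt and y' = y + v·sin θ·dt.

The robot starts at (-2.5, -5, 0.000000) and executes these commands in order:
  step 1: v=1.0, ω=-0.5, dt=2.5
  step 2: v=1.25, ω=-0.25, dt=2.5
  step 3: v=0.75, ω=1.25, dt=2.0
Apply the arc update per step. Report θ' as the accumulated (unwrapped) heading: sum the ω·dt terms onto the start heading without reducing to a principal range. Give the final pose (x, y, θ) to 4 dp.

step 1: θ'=-1.2500 (R=-2.0000) → pose (-0.6020, -6.3694, -1.2500)
step 2: θ'=-1.8750 (R=-5.0000) → pose (-0.5765, -9.4436, -1.8750)
step 3: θ'=0.6250 (R=0.6000) → pose (0.3470, -10.1099, 0.6250)

(0.3470, -10.1099, 0.6250)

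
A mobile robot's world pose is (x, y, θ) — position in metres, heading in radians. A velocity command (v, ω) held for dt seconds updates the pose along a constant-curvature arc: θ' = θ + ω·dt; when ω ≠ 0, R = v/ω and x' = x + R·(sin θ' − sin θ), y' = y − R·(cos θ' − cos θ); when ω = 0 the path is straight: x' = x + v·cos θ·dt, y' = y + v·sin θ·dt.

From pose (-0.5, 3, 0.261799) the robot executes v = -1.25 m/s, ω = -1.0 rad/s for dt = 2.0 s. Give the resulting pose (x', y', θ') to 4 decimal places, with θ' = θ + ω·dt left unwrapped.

θ' = 0.2618 + -1.0·2.0 = -1.7382
R = v/ω = -1.25/-1.0 = 1.2500
x' = -0.5 + 1.2500·(sin -1.7382 − sin 0.2618) = -2.0560
y' = 3 − 1.2500·(cos -1.7382 − cos 0.2618) = 4.4157

(-2.0560, 4.4157, -1.7382)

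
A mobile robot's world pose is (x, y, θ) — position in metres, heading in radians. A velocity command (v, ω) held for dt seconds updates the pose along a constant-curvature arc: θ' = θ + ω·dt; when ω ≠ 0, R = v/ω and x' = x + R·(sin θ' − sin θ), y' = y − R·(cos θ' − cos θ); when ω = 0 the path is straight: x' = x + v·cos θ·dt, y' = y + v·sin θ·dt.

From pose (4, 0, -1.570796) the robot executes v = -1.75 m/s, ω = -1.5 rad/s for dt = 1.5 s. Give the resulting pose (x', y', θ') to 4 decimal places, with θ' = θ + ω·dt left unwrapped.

θ' = -1.5708 + -1.5·1.5 = -3.8208
R = v/ω = -1.75/-1.5 = 1.1667
x' = 4 + 1.1667·(sin -3.8208 − sin -1.5708) = 5.8995
y' = 0 − 1.1667·(cos -3.8208 − cos -1.5708) = 0.9078

(5.8995, 0.9078, -3.8208)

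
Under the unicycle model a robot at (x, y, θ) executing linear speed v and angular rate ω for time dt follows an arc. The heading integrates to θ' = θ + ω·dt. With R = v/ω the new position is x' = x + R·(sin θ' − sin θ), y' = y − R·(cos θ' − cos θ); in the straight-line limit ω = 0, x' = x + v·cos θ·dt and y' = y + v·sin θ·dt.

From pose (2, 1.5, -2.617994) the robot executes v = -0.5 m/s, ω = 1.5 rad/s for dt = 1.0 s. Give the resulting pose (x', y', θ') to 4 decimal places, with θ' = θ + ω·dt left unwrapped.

(2.1331, 1.9345, -1.1180)

θ' = -2.6180 + 1.5·1.0 = -1.1180
R = v/ω = -0.5/1.5 = -0.3333
x' = 2 + -0.3333·(sin -1.1180 − sin -2.6180) = 2.1331
y' = 1.5 − -0.3333·(cos -1.1180 − cos -2.6180) = 1.9345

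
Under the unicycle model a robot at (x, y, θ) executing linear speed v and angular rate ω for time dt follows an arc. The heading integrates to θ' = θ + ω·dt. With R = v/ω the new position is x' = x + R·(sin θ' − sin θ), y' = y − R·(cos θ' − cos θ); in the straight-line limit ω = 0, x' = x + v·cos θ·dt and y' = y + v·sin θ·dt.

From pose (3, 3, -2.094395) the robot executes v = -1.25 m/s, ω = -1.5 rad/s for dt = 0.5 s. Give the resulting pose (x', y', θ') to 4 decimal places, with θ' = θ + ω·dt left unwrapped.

θ' = -2.0944 + -1.5·0.5 = -2.8444
R = v/ω = -1.25/-1.5 = 0.8333
x' = 3 + 0.8333·(sin -2.8444 − sin -2.0944) = 3.4777
y' = 3 − 0.8333·(cos -2.8444 − cos -2.0944) = 3.3801

(3.4777, 3.3801, -2.8444)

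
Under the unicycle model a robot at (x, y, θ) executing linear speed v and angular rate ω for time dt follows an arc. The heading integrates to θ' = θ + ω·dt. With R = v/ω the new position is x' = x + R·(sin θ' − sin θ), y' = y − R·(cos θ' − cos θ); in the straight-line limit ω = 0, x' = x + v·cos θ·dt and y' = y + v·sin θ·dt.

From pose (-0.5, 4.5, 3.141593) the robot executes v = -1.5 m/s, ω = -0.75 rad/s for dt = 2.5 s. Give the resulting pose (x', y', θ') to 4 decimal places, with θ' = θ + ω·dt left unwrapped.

θ' = 3.1416 + -0.75·2.5 = 1.2666
R = v/ω = -1.5/-0.75 = 2.0000
x' = -0.5 + 2.0000·(sin 1.2666 − sin 3.1416) = 1.4082
y' = 4.5 − 2.0000·(cos 1.2666 − cos 3.1416) = 1.9009

(1.4082, 1.9009, 1.2666)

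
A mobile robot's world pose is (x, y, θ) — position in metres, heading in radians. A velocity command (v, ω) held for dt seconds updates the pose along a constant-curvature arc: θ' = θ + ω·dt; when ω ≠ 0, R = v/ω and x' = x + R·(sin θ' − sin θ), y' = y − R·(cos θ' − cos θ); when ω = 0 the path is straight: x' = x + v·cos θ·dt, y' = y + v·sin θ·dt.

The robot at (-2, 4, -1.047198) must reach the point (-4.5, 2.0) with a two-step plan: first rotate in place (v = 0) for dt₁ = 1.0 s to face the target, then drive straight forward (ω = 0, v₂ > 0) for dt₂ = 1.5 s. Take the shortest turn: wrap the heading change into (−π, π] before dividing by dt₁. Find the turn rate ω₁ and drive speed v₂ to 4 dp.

heading to target = atan2(2−4, -4.5−-2) = -2.4669
Δθ = wrap(-2.4669 − -1.0472) = -1.4197; ω₁ = Δθ/dt₁ = -1.4197
distance = √((-4.5−-2)² + (2−4)²) = 3.2016; v₂ = distance/dt₂ = 2.1344

ω₁ = -1.4197, v₂ = 2.1344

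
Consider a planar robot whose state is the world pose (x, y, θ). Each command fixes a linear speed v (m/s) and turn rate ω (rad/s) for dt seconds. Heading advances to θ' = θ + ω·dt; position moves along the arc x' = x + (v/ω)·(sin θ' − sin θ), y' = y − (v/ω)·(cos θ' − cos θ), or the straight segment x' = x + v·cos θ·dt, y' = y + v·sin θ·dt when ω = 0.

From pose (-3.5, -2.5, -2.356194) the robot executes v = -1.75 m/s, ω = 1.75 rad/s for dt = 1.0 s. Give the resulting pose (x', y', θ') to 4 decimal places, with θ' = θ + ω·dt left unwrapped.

θ' = -2.3562 + 1.75·1.0 = -0.6062
R = v/ω = -1.75/1.75 = -1.0000
x' = -3.5 + -1.0000·(sin -0.6062 − sin -2.3562) = -3.6374
y' = -2.5 − -1.0000·(cos -0.6062 − cos -2.3562) = -0.9711

(-3.6374, -0.9711, -0.6062)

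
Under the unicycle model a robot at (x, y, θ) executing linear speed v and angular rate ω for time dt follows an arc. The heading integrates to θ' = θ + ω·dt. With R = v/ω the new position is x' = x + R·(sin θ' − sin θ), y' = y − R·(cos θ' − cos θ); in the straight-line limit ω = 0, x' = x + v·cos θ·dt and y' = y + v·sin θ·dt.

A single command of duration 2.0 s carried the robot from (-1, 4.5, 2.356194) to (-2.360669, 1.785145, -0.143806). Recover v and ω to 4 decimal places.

Δθ = -0.143806 − 2.356194 = -2.500000
ω = Δθ/dt = -2.500000/2.0 = -1.2500
R = −Δy/(cos θ' − cos θ) = 1.6000
v = R·ω = 1.6000·-1.2500 = -2.0000

v = -2.0000, ω = -1.2500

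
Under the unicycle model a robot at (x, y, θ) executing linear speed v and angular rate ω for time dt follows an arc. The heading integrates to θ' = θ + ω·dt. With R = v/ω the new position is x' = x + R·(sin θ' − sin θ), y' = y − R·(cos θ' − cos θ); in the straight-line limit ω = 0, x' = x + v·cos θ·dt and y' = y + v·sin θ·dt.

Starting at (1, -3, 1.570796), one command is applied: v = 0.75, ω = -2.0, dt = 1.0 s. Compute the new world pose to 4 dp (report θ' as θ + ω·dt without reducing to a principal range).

θ' = 1.5708 + -2.0·1.0 = -0.4292
R = v/ω = 0.75/-2.0 = -0.3750
x' = 1 + -0.3750·(sin -0.4292 − sin 1.5708) = 1.5311
y' = -3 − -0.3750·(cos -0.4292 − cos 1.5708) = -2.6590

(1.5311, -2.6590, -0.4292)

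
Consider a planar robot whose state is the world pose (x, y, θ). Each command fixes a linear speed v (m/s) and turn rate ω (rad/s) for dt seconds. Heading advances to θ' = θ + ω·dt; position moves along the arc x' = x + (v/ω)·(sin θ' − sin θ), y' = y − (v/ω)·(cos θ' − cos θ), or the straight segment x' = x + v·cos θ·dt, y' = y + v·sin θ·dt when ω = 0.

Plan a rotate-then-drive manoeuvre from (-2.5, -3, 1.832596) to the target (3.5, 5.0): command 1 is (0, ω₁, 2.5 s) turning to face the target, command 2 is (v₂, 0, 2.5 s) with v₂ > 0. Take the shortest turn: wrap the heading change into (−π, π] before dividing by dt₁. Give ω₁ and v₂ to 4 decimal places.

heading to target = atan2(5−-3, 3.5−-2.5) = 0.9273
Δθ = wrap(0.9273 − 1.8326) = -0.9053; ω₁ = Δθ/dt₁ = -0.3621
distance = √((3.5−-2.5)² + (5−-3)²) = 10.0000; v₂ = distance/dt₂ = 4.0000

ω₁ = -0.3621, v₂ = 4.0000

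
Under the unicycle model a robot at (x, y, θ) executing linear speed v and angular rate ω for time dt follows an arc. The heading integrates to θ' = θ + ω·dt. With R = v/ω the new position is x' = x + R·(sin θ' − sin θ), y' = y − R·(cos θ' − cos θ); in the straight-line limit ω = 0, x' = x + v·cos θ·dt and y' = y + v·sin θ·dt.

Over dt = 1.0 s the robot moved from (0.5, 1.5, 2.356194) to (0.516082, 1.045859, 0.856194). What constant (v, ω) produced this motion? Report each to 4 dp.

Δθ = 0.856194 − 2.356194 = -1.500000
ω = Δθ/dt = -1.500000/1.0 = -1.5000
R = −Δy/(cos θ' − cos θ) = 0.3333
v = R·ω = 0.3333·-1.5000 = -0.5000

v = -0.5000, ω = -1.5000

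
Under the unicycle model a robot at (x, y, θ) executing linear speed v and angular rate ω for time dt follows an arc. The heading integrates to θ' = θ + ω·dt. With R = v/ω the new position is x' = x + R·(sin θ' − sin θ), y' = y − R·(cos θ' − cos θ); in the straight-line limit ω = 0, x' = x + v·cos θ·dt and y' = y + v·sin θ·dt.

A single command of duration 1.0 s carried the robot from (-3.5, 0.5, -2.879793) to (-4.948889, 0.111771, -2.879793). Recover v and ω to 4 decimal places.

Δθ = -2.879793 − -2.879793 = 0.000000
ω = Δθ/dt = 0.000000/1.0 = 0.0000
ω = 0 → v = (Δx·cos θ + Δy·sin θ)/dt = 1.5000

v = 1.5000, ω = 0.0000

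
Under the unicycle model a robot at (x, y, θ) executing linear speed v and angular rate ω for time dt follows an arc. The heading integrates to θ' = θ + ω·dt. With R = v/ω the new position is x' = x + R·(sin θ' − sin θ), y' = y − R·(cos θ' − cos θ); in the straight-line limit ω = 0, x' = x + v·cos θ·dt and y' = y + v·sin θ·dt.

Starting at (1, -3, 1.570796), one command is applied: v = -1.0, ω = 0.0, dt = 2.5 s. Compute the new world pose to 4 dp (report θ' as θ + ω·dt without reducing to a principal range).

(1.0000, -5.5000, 1.5708)

θ' = 1.5708 + 0.0·2.5 = 1.5708
ω = 0 → straight: x' = 1 + -1.0·cos(1.5708)·2.5 = 1.0000
y' = -3 + -1.0·sin(1.5708)·2.5 = -5.5000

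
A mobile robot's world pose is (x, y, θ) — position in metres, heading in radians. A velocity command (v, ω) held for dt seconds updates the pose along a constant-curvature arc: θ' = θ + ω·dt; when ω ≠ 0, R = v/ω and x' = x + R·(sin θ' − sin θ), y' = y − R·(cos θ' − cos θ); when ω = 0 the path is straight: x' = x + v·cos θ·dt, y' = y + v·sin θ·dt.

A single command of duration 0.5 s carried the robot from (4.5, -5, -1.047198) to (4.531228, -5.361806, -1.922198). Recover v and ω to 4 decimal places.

Δθ = -1.922198 − -1.047198 = -0.875000
ω = Δθ/dt = -0.875000/0.5 = -1.7500
R = −Δy/(cos θ' − cos θ) = -0.4286
v = R·ω = -0.4286·-1.7500 = 0.7500

v = 0.7500, ω = -1.7500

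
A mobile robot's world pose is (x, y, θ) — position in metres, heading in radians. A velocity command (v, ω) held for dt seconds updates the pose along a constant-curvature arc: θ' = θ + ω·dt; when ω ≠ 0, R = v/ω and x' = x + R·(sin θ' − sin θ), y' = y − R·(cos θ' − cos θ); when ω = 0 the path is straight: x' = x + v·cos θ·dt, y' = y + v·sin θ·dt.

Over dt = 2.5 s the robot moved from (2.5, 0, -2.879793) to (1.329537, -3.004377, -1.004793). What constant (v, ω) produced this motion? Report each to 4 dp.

Δθ = -1.004793 − -2.879793 = 1.875000
ω = Δθ/dt = 1.875000/2.5 = 0.7500
R = −Δy/(cos θ' − cos θ) = 2.0000
v = R·ω = 2.0000·0.7500 = 1.5000

v = 1.5000, ω = 0.7500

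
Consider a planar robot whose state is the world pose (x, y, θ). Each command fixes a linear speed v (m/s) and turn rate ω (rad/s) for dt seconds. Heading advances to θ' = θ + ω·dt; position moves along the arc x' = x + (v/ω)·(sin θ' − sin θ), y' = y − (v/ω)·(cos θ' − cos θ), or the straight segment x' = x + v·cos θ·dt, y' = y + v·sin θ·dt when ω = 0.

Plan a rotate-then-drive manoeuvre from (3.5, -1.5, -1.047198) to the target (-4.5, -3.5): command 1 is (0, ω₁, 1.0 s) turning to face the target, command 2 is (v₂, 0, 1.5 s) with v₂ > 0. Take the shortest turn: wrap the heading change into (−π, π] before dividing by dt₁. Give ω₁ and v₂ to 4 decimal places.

ω₁ = -1.8494, v₂ = 5.4975

heading to target = atan2(-3.5−-1.5, -4.5−3.5) = -2.8966
Δθ = wrap(-2.8966 − -1.0472) = -1.8494; ω₁ = Δθ/dt₁ = -1.8494
distance = √((-4.5−3.5)² + (-3.5−-1.5)²) = 8.2462; v₂ = distance/dt₂ = 5.4975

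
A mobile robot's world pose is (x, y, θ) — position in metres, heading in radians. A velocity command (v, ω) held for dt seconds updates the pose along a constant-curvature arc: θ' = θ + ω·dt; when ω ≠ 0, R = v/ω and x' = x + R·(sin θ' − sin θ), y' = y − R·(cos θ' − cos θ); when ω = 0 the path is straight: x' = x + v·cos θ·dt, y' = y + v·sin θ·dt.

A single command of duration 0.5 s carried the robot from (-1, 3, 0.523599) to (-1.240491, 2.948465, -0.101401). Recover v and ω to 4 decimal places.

Δθ = -0.101401 − 0.523599 = -0.625000
ω = Δθ/dt = -0.625000/0.5 = -1.2500
R = Δx/(sin θ' − sin θ) = 0.4000
v = R·ω = 0.4000·-1.2500 = -0.5000

v = -0.5000, ω = -1.2500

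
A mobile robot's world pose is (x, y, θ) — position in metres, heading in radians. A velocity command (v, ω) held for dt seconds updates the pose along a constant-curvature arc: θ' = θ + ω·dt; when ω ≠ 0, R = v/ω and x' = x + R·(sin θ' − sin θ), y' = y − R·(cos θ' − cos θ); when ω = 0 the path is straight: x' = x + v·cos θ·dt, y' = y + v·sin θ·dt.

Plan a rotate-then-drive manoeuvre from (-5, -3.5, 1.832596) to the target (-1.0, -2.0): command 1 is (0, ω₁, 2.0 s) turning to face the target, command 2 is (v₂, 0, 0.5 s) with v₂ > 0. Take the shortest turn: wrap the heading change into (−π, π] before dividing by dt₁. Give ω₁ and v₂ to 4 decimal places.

ω₁ = -0.7369, v₂ = 8.5440

heading to target = atan2(-2−-3.5, -1−-5) = 0.3588
Δθ = wrap(0.3588 − 1.8326) = -1.4738; ω₁ = Δθ/dt₁ = -0.7369
distance = √((-1−-5)² + (-2−-3.5)²) = 4.2720; v₂ = distance/dt₂ = 8.5440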